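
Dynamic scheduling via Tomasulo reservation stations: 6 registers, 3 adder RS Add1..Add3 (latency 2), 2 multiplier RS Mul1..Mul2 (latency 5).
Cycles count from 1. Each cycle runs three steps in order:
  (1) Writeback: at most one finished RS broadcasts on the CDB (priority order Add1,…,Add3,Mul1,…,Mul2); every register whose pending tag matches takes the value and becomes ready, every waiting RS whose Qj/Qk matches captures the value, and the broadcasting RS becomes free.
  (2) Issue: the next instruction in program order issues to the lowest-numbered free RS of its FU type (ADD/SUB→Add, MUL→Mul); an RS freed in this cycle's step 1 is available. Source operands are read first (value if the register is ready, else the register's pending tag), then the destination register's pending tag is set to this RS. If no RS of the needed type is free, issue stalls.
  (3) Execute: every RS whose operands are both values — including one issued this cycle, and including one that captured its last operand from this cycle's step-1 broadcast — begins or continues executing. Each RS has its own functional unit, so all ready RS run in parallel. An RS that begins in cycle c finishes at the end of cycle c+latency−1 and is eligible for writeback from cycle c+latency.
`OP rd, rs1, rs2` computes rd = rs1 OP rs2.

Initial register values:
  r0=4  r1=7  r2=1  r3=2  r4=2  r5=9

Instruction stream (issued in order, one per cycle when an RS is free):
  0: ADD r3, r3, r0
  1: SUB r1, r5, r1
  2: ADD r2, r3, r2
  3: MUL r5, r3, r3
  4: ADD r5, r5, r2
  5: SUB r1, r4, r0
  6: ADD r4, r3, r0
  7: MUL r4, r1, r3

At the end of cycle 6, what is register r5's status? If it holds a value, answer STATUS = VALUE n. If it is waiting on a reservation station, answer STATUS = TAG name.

cycle 1: issue ADD r3<-Add1 // r0:4,r1:7,r2:1,r3:Add1,r4:2,r5:9
cycle 2: issue SUB r1<-Add2 // r0:4,r1:Add2,r2:1,r3:Add1,r4:2,r5:9
cycle 3: CDB Add1=6; issue ADD r2<-Add1 // r0:4,r1:Add2,r2:Add1,r3:6,r4:2,r5:9
cycle 4: CDB Add2=2; issue MUL r5<-Mul1 // r0:4,r1:2,r2:Add1,r3:6,r4:2,r5:Mul1
cycle 5: CDB Add1=7; issue ADD r5<-Add1 // r0:4,r1:2,r2:7,r3:6,r4:2,r5:Add1
cycle 6: issue SUB r1<-Add2 // r0:4,r1:Add2,r2:7,r3:6,r4:2,r5:Add1

STATUS = TAG Add1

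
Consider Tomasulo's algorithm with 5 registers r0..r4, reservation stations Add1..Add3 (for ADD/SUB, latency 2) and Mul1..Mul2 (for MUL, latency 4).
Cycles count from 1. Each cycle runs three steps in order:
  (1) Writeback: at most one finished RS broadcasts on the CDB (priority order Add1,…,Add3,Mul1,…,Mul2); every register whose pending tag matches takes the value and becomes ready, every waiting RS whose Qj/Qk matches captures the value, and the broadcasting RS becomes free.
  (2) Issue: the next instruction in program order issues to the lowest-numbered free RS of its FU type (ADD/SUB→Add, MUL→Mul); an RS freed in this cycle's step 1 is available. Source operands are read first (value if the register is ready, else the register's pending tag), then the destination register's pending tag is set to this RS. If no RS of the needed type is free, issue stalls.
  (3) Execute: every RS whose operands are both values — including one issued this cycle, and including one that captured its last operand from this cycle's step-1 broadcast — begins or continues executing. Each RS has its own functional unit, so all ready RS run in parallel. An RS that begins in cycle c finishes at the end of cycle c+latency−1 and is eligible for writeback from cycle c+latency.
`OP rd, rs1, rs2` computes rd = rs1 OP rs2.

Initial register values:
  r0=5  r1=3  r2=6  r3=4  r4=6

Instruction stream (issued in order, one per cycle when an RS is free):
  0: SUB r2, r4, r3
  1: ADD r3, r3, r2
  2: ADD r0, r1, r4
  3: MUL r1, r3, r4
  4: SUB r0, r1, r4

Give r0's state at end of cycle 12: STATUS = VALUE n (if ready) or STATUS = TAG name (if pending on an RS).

cycle 1: issue SUB r2<-Add1 // r0:5,r1:3,r2:Add1,r3:4,r4:6
cycle 2: issue ADD r3<-Add2 // r0:5,r1:3,r2:Add1,r3:Add2,r4:6
cycle 3: CDB Add1=2; issue ADD r0<-Add1 // r0:Add1,r1:3,r2:2,r3:Add2,r4:6
cycle 4: issue MUL r1<-Mul1 // r0:Add1,r1:Mul1,r2:2,r3:Add2,r4:6
cycle 5: CDB Add1=9; issue SUB r0<-Add1 // r0:Add1,r1:Mul1,r2:2,r3:Add2,r4:6
cycle 6: CDB Add2=6 // r0:Add1,r1:Mul1,r2:2,r3:6,r4:6
cycle 7: - // r0:Add1,r1:Mul1,r2:2,r3:6,r4:6
cycle 8: - // r0:Add1,r1:Mul1,r2:2,r3:6,r4:6
cycle 9: - // r0:Add1,r1:Mul1,r2:2,r3:6,r4:6
cycle 10: CDB Mul1=36 // r0:Add1,r1:36,r2:2,r3:6,r4:6
cycle 11: - // r0:Add1,r1:36,r2:2,r3:6,r4:6
cycle 12: CDB Add1=30 // r0:30,r1:36,r2:2,r3:6,r4:6

STATUS = VALUE 30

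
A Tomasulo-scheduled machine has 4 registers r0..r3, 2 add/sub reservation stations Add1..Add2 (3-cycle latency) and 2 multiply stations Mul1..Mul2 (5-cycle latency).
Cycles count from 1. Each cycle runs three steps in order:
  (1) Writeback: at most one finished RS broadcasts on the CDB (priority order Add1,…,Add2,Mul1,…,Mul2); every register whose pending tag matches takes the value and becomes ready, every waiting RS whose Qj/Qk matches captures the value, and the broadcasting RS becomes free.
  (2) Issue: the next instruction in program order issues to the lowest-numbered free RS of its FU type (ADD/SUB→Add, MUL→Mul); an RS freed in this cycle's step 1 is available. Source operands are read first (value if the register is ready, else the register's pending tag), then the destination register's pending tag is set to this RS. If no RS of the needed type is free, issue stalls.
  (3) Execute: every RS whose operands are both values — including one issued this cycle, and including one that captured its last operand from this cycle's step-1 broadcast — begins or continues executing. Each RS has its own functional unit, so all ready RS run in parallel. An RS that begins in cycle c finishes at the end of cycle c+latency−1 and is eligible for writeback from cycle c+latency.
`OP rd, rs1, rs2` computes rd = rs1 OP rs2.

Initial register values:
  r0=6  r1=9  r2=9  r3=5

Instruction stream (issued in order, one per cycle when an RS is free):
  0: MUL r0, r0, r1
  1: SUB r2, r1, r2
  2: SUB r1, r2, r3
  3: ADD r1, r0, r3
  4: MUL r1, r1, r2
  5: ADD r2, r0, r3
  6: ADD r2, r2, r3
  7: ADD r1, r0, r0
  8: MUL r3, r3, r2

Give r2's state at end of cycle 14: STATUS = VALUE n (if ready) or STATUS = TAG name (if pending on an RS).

cycle 1: issue MUL r0<-Mul1 // r0:Mul1,r1:9,r2:9,r3:5
cycle 2: issue SUB r2<-Add1 // r0:Mul1,r1:9,r2:Add1,r3:5
cycle 3: issue SUB r1<-Add2 // r0:Mul1,r1:Add2,r2:Add1,r3:5
cycle 4: stall // r0:Mul1,r1:Add2,r2:Add1,r3:5
cycle 5: CDB Add1=0; issue ADD r1<-Add1 // r0:Mul1,r1:Add1,r2:0,r3:5
cycle 6: CDB Mul1=54; issue MUL r1<-Mul1 // r0:54,r1:Mul1,r2:0,r3:5
cycle 7: stall // r0:54,r1:Mul1,r2:0,r3:5
cycle 8: CDB Add2=-5; issue ADD r2<-Add2 // r0:54,r1:Mul1,r2:Add2,r3:5
cycle 9: CDB Add1=59; issue ADD r2<-Add1 // r0:54,r1:Mul1,r2:Add1,r3:5
cycle 10: stall // r0:54,r1:Mul1,r2:Add1,r3:5
cycle 11: CDB Add2=59; issue ADD r1<-Add2 // r0:54,r1:Add2,r2:Add1,r3:5
cycle 12: issue MUL r3<-Mul2 // r0:54,r1:Add2,r2:Add1,r3:Mul2
cycle 13: - // r0:54,r1:Add2,r2:Add1,r3:Mul2
cycle 14: CDB Add1=64 // r0:54,r1:Add2,r2:64,r3:Mul2

STATUS = VALUE 64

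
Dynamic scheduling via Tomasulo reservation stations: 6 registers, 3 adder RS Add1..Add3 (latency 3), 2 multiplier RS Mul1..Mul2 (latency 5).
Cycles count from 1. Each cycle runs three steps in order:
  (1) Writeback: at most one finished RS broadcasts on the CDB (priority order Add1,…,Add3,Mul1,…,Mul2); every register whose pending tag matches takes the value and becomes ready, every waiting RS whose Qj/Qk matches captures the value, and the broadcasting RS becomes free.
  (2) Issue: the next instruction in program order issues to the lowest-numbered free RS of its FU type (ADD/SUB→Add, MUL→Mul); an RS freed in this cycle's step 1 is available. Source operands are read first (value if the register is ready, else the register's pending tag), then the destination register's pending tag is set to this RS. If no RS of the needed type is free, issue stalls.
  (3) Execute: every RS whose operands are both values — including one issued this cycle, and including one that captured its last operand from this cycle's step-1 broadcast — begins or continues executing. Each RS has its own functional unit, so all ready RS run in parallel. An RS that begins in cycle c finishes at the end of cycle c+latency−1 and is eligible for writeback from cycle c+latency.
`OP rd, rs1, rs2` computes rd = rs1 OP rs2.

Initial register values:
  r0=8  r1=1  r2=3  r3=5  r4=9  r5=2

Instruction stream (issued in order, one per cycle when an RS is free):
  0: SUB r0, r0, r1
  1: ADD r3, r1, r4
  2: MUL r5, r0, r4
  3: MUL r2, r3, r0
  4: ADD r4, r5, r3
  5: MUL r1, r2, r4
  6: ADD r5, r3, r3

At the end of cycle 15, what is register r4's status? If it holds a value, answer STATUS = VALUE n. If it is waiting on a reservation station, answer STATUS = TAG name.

STATUS = VALUE 73

c1: issue SUB r0<-Add1 | r0:Add1,r1:1,r2:3,r3:5,r4:9,r5:2
c2: issue ADD r3<-Add2 | r0:Add1,r1:1,r2:3,r3:Add2,r4:9,r5:2
c3: issue MUL r5<-Mul1 | r0:Add1,r1:1,r2:3,r3:Add2,r4:9,r5:Mul1
c4: CDB Add1=7; issue MUL r2<-Mul2 | r0:7,r1:1,r2:Mul2,r3:Add2,r4:9,r5:Mul1
c5: CDB Add2=10; issue ADD r4<-Add1 | r0:7,r1:1,r2:Mul2,r3:10,r4:Add1,r5:Mul1
c6: stall | r0:7,r1:1,r2:Mul2,r3:10,r4:Add1,r5:Mul1
c7: stall | r0:7,r1:1,r2:Mul2,r3:10,r4:Add1,r5:Mul1
c8: stall | r0:7,r1:1,r2:Mul2,r3:10,r4:Add1,r5:Mul1
c9: CDB Mul1=63; issue MUL r1<-Mul1 | r0:7,r1:Mul1,r2:Mul2,r3:10,r4:Add1,r5:63
c10: CDB Mul2=70; issue ADD r5<-Add2 | r0:7,r1:Mul1,r2:70,r3:10,r4:Add1,r5:Add2
c11: - | r0:7,r1:Mul1,r2:70,r3:10,r4:Add1,r5:Add2
c12: CDB Add1=73 | r0:7,r1:Mul1,r2:70,r3:10,r4:73,r5:Add2
c13: CDB Add2=20 | r0:7,r1:Mul1,r2:70,r3:10,r4:73,r5:20
c14: - | r0:7,r1:Mul1,r2:70,r3:10,r4:73,r5:20
c15: - | r0:7,r1:Mul1,r2:70,r3:10,r4:73,r5:20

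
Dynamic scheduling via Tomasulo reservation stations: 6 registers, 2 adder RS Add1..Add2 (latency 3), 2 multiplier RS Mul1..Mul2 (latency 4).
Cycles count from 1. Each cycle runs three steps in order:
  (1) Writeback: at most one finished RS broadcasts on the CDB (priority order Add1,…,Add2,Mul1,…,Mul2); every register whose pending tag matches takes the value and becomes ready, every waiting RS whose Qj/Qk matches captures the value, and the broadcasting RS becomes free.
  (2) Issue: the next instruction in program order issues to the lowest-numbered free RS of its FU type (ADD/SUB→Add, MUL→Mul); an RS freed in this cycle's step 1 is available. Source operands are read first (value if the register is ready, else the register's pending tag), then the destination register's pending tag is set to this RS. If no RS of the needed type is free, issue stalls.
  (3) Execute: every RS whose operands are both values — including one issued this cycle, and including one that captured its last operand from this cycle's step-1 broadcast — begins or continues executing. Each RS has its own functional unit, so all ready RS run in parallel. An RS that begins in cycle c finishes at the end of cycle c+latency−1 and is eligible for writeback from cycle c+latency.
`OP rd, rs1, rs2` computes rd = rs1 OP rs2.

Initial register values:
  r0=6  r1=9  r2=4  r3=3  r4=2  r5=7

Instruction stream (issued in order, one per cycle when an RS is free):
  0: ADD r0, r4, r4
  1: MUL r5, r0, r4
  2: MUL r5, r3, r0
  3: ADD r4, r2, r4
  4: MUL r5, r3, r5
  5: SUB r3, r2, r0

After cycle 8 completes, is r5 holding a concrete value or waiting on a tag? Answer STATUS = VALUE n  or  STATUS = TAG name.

  c1: issue ADD r0<-Add1  regs: r0:Add1,r1:9,r2:4,r3:3,r4:2,r5:7
  c2: issue MUL r5<-Mul1  regs: r0:Add1,r1:9,r2:4,r3:3,r4:2,r5:Mul1
  c3: issue MUL r5<-Mul2  regs: r0:Add1,r1:9,r2:4,r3:3,r4:2,r5:Mul2
  c4: CDB Add1=4; issue ADD r4<-Add1  regs: r0:4,r1:9,r2:4,r3:3,r4:Add1,r5:Mul2
  c5: stall  regs: r0:4,r1:9,r2:4,r3:3,r4:Add1,r5:Mul2
  c6: stall  regs: r0:4,r1:9,r2:4,r3:3,r4:Add1,r5:Mul2
  c7: CDB Add1=6; stall  regs: r0:4,r1:9,r2:4,r3:3,r4:6,r5:Mul2
  c8: CDB Mul1=8; issue MUL r5<-Mul1  regs: r0:4,r1:9,r2:4,r3:3,r4:6,r5:Mul1

STATUS = TAG Mul1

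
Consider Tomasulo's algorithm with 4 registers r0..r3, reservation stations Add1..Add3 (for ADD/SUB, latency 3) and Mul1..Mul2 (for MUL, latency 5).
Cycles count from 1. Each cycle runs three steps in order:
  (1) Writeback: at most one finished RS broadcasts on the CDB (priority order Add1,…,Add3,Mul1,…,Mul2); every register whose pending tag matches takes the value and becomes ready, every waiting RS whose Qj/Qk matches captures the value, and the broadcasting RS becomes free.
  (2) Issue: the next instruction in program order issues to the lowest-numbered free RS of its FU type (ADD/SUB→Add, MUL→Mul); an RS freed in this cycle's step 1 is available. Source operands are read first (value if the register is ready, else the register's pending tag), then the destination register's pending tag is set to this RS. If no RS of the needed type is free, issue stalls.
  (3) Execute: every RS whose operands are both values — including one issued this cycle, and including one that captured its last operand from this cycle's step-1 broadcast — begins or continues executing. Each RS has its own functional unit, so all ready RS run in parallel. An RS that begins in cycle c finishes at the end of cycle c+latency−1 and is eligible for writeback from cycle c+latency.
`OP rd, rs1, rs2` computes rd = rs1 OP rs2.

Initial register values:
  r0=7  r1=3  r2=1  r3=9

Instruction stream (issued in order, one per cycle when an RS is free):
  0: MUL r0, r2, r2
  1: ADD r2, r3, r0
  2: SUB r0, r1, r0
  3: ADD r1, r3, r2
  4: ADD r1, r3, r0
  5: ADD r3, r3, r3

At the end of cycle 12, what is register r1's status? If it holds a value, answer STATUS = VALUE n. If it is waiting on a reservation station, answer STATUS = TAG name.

c1: issue MUL r0<-Mul1 | r0:Mul1,r1:3,r2:1,r3:9
c2: issue ADD r2<-Add1 | r0:Mul1,r1:3,r2:Add1,r3:9
c3: issue SUB r0<-Add2 | r0:Add2,r1:3,r2:Add1,r3:9
c4: issue ADD r1<-Add3 | r0:Add2,r1:Add3,r2:Add1,r3:9
c5: stall | r0:Add2,r1:Add3,r2:Add1,r3:9
c6: CDB Mul1=1; stall | r0:Add2,r1:Add3,r2:Add1,r3:9
c7: stall | r0:Add2,r1:Add3,r2:Add1,r3:9
c8: stall | r0:Add2,r1:Add3,r2:Add1,r3:9
c9: CDB Add1=10; issue ADD r1<-Add1 | r0:Add2,r1:Add1,r2:10,r3:9
c10: CDB Add2=2; issue ADD r3<-Add2 | r0:2,r1:Add1,r2:10,r3:Add2
c11: - | r0:2,r1:Add1,r2:10,r3:Add2
c12: CDB Add3=19 | r0:2,r1:Add1,r2:10,r3:Add2

STATUS = TAG Add1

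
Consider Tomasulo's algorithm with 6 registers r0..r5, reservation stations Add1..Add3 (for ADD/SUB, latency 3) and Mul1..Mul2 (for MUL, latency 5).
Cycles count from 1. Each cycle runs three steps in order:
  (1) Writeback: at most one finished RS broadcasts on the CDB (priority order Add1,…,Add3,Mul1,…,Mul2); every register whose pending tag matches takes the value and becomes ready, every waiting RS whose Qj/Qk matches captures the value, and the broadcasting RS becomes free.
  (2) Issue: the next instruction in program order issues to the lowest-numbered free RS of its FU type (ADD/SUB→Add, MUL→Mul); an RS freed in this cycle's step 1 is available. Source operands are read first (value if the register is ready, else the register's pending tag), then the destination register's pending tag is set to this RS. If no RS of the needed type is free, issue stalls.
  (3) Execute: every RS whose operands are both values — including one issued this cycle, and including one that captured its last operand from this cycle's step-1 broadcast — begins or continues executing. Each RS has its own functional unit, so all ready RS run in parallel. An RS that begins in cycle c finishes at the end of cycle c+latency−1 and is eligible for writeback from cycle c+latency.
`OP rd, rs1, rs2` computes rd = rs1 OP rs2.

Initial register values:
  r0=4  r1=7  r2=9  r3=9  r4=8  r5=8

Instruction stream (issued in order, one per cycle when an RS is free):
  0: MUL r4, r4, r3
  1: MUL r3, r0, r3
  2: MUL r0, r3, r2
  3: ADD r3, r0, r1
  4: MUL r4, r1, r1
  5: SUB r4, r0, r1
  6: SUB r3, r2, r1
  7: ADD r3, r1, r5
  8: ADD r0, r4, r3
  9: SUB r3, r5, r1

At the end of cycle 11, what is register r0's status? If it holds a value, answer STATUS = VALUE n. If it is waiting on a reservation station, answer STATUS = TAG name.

STATUS = TAG Mul1

  c1: issue MUL r4<-Mul1  regs: r0:4,r1:7,r2:9,r3:9,r4:Mul1,r5:8
  c2: issue MUL r3<-Mul2  regs: r0:4,r1:7,r2:9,r3:Mul2,r4:Mul1,r5:8
  c3: stall  regs: r0:4,r1:7,r2:9,r3:Mul2,r4:Mul1,r5:8
  c4: stall  regs: r0:4,r1:7,r2:9,r3:Mul2,r4:Mul1,r5:8
  c5: stall  regs: r0:4,r1:7,r2:9,r3:Mul2,r4:Mul1,r5:8
  c6: CDB Mul1=72; issue MUL r0<-Mul1  regs: r0:Mul1,r1:7,r2:9,r3:Mul2,r4:72,r5:8
  c7: CDB Mul2=36; issue ADD r3<-Add1  regs: r0:Mul1,r1:7,r2:9,r3:Add1,r4:72,r5:8
  c8: issue MUL r4<-Mul2  regs: r0:Mul1,r1:7,r2:9,r3:Add1,r4:Mul2,r5:8
  c9: issue SUB r4<-Add2  regs: r0:Mul1,r1:7,r2:9,r3:Add1,r4:Add2,r5:8
  c10: issue SUB r3<-Add3  regs: r0:Mul1,r1:7,r2:9,r3:Add3,r4:Add2,r5:8
  c11: stall  regs: r0:Mul1,r1:7,r2:9,r3:Add3,r4:Add2,r5:8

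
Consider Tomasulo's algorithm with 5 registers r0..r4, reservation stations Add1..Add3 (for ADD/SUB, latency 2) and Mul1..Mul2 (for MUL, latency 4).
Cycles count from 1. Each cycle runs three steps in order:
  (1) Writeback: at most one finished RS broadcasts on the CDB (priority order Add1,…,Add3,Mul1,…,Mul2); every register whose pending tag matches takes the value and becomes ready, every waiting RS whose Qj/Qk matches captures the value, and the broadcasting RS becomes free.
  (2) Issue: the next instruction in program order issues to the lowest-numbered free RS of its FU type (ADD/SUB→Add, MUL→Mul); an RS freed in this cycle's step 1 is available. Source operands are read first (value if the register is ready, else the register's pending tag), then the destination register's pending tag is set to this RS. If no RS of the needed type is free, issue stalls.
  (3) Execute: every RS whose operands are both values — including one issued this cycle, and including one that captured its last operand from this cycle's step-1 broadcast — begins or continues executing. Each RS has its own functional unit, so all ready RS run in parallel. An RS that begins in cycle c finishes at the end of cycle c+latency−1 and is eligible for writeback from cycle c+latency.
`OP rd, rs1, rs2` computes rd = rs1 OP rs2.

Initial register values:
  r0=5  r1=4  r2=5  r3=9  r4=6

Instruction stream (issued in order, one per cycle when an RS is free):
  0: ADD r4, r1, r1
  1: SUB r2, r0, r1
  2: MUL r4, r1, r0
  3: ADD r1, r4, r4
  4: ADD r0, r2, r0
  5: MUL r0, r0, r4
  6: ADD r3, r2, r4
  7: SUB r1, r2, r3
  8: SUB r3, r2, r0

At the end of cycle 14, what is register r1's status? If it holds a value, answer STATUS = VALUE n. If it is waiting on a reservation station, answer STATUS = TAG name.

c1: issue ADD r4<-Add1 | r0:5,r1:4,r2:5,r3:9,r4:Add1
c2: issue SUB r2<-Add2 | r0:5,r1:4,r2:Add2,r3:9,r4:Add1
c3: CDB Add1=8; issue MUL r4<-Mul1 | r0:5,r1:4,r2:Add2,r3:9,r4:Mul1
c4: CDB Add2=1; issue ADD r1<-Add1 | r0:5,r1:Add1,r2:1,r3:9,r4:Mul1
c5: issue ADD r0<-Add2 | r0:Add2,r1:Add1,r2:1,r3:9,r4:Mul1
c6: issue MUL r0<-Mul2 | r0:Mul2,r1:Add1,r2:1,r3:9,r4:Mul1
c7: CDB Add2=6; issue ADD r3<-Add2 | r0:Mul2,r1:Add1,r2:1,r3:Add2,r4:Mul1
c8: CDB Mul1=20; issue SUB r1<-Add3 | r0:Mul2,r1:Add3,r2:1,r3:Add2,r4:20
c9: stall | r0:Mul2,r1:Add3,r2:1,r3:Add2,r4:20
c10: CDB Add1=40; issue SUB r3<-Add1 | r0:Mul2,r1:Add3,r2:1,r3:Add1,r4:20
c11: CDB Add2=21 | r0:Mul2,r1:Add3,r2:1,r3:Add1,r4:20
c12: CDB Mul2=120 | r0:120,r1:Add3,r2:1,r3:Add1,r4:20
c13: CDB Add3=-20 | r0:120,r1:-20,r2:1,r3:Add1,r4:20
c14: CDB Add1=-119 | r0:120,r1:-20,r2:1,r3:-119,r4:20

STATUS = VALUE -20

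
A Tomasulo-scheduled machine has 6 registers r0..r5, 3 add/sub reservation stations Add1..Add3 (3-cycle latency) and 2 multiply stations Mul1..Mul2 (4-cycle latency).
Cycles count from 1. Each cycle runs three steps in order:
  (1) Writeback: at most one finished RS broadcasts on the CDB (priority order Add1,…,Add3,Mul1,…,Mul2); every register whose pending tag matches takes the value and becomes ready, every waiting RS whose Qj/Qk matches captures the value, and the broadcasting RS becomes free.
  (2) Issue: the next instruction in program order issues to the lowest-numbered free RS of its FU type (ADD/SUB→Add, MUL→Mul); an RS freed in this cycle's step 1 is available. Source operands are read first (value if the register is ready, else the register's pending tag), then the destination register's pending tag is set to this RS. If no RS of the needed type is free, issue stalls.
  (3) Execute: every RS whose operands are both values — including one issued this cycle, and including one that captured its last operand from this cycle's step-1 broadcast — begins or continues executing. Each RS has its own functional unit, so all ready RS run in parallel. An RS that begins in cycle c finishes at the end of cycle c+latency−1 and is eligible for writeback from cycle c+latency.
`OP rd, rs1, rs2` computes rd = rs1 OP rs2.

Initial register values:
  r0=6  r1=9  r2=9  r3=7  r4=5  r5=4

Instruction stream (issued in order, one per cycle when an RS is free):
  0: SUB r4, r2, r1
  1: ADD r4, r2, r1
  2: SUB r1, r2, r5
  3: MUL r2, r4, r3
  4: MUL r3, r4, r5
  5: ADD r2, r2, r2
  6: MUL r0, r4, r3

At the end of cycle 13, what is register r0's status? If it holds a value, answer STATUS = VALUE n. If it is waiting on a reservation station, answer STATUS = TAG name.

STATUS = TAG Mul1

  c1: issue SUB r4<-Add1  regs: r0:6,r1:9,r2:9,r3:7,r4:Add1,r5:4
  c2: issue ADD r4<-Add2  regs: r0:6,r1:9,r2:9,r3:7,r4:Add2,r5:4
  c3: issue SUB r1<-Add3  regs: r0:6,r1:Add3,r2:9,r3:7,r4:Add2,r5:4
  c4: CDB Add1=0; issue MUL r2<-Mul1  regs: r0:6,r1:Add3,r2:Mul1,r3:7,r4:Add2,r5:4
  c5: CDB Add2=18; issue MUL r3<-Mul2  regs: r0:6,r1:Add3,r2:Mul1,r3:Mul2,r4:18,r5:4
  c6: CDB Add3=5; issue ADD r2<-Add1  regs: r0:6,r1:5,r2:Add1,r3:Mul2,r4:18,r5:4
  c7: stall  regs: r0:6,r1:5,r2:Add1,r3:Mul2,r4:18,r5:4
  c8: stall  regs: r0:6,r1:5,r2:Add1,r3:Mul2,r4:18,r5:4
  c9: CDB Mul1=126; issue MUL r0<-Mul1  regs: r0:Mul1,r1:5,r2:Add1,r3:Mul2,r4:18,r5:4
  c10: CDB Mul2=72  regs: r0:Mul1,r1:5,r2:Add1,r3:72,r4:18,r5:4
  c11: -  regs: r0:Mul1,r1:5,r2:Add1,r3:72,r4:18,r5:4
  c12: CDB Add1=252  regs: r0:Mul1,r1:5,r2:252,r3:72,r4:18,r5:4
  c13: -  regs: r0:Mul1,r1:5,r2:252,r3:72,r4:18,r5:4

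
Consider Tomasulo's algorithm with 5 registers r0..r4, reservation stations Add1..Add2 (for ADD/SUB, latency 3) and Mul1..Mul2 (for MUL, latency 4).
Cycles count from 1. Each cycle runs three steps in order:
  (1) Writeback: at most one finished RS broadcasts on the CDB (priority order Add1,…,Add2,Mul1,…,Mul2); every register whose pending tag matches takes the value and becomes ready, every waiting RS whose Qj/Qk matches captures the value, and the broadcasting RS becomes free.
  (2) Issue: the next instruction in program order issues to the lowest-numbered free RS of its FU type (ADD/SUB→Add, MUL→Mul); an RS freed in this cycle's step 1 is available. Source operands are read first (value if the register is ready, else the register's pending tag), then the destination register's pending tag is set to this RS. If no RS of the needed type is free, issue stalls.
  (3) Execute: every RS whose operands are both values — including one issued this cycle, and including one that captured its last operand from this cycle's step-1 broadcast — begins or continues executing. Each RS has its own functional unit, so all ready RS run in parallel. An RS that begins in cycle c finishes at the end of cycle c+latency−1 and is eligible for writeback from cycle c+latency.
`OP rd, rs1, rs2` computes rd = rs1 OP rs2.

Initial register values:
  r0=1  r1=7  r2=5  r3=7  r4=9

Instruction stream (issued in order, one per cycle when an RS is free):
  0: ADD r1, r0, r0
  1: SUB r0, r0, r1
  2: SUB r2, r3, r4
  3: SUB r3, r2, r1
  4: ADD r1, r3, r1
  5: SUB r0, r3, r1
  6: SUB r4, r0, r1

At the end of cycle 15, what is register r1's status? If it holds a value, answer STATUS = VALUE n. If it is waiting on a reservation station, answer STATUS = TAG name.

STATUS = VALUE -2

cycle 1: issue ADD r1<-Add1 // r0:1,r1:Add1,r2:5,r3:7,r4:9
cycle 2: issue SUB r0<-Add2 // r0:Add2,r1:Add1,r2:5,r3:7,r4:9
cycle 3: stall // r0:Add2,r1:Add1,r2:5,r3:7,r4:9
cycle 4: CDB Add1=2; issue SUB r2<-Add1 // r0:Add2,r1:2,r2:Add1,r3:7,r4:9
cycle 5: stall // r0:Add2,r1:2,r2:Add1,r3:7,r4:9
cycle 6: stall // r0:Add2,r1:2,r2:Add1,r3:7,r4:9
cycle 7: CDB Add1=-2; issue SUB r3<-Add1 // r0:Add2,r1:2,r2:-2,r3:Add1,r4:9
cycle 8: CDB Add2=-1; issue ADD r1<-Add2 // r0:-1,r1:Add2,r2:-2,r3:Add1,r4:9
cycle 9: stall // r0:-1,r1:Add2,r2:-2,r3:Add1,r4:9
cycle 10: CDB Add1=-4; issue SUB r0<-Add1 // r0:Add1,r1:Add2,r2:-2,r3:-4,r4:9
cycle 11: stall // r0:Add1,r1:Add2,r2:-2,r3:-4,r4:9
cycle 12: stall // r0:Add1,r1:Add2,r2:-2,r3:-4,r4:9
cycle 13: CDB Add2=-2; issue SUB r4<-Add2 // r0:Add1,r1:-2,r2:-2,r3:-4,r4:Add2
cycle 14: - // r0:Add1,r1:-2,r2:-2,r3:-4,r4:Add2
cycle 15: - // r0:Add1,r1:-2,r2:-2,r3:-4,r4:Add2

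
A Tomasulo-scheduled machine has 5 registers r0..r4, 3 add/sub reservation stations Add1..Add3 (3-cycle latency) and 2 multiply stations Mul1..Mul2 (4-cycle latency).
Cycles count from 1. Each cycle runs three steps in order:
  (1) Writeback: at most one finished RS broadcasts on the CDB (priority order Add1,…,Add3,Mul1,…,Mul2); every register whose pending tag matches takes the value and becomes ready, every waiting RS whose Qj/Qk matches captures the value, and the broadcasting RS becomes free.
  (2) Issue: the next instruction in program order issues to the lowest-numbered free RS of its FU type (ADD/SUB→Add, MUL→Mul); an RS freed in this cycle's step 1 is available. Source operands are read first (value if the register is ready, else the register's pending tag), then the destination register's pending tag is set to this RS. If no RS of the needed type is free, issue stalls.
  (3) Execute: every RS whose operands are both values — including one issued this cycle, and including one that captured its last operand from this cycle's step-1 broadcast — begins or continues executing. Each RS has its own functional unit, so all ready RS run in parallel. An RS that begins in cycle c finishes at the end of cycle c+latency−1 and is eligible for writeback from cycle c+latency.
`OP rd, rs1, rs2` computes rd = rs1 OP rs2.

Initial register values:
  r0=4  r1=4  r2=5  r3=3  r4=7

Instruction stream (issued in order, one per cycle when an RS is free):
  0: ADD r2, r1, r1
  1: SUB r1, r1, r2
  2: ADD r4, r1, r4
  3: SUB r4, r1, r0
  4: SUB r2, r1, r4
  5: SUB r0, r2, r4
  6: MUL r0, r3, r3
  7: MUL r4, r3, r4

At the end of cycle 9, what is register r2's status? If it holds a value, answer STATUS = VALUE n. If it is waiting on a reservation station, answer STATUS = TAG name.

STATUS = TAG Add2

c1: issue ADD r2<-Add1 | r0:4,r1:4,r2:Add1,r3:3,r4:7
c2: issue SUB r1<-Add2 | r0:4,r1:Add2,r2:Add1,r3:3,r4:7
c3: issue ADD r4<-Add3 | r0:4,r1:Add2,r2:Add1,r3:3,r4:Add3
c4: CDB Add1=8; issue SUB r4<-Add1 | r0:4,r1:Add2,r2:8,r3:3,r4:Add1
c5: stall | r0:4,r1:Add2,r2:8,r3:3,r4:Add1
c6: stall | r0:4,r1:Add2,r2:8,r3:3,r4:Add1
c7: CDB Add2=-4; issue SUB r2<-Add2 | r0:4,r1:-4,r2:Add2,r3:3,r4:Add1
c8: stall | r0:4,r1:-4,r2:Add2,r3:3,r4:Add1
c9: stall | r0:4,r1:-4,r2:Add2,r3:3,r4:Add1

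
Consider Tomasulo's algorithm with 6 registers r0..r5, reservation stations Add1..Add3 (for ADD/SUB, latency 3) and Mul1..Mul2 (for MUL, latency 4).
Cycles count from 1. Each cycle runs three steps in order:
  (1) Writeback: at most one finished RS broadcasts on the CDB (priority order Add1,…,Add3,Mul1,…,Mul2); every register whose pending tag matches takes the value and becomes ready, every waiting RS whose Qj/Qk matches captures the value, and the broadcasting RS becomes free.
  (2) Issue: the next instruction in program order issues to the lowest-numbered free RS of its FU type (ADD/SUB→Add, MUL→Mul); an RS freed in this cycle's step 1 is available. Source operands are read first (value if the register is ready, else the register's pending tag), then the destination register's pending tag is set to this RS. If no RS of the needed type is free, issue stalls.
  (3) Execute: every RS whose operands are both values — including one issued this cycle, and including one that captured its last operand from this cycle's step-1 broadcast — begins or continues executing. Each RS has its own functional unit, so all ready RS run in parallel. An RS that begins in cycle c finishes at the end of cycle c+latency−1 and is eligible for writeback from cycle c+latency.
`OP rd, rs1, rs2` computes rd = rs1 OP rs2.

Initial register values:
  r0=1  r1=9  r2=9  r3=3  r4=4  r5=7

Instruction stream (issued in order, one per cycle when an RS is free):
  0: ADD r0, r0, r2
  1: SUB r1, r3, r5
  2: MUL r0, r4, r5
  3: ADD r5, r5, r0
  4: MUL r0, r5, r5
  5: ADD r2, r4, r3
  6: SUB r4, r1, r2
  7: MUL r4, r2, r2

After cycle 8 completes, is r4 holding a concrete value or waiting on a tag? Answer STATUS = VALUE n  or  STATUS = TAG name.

STATUS = TAG Mul1

cycle 1: issue ADD r0<-Add1 // r0:Add1,r1:9,r2:9,r3:3,r4:4,r5:7
cycle 2: issue SUB r1<-Add2 // r0:Add1,r1:Add2,r2:9,r3:3,r4:4,r5:7
cycle 3: issue MUL r0<-Mul1 // r0:Mul1,r1:Add2,r2:9,r3:3,r4:4,r5:7
cycle 4: CDB Add1=10; issue ADD r5<-Add1 // r0:Mul1,r1:Add2,r2:9,r3:3,r4:4,r5:Add1
cycle 5: CDB Add2=-4; issue MUL r0<-Mul2 // r0:Mul2,r1:-4,r2:9,r3:3,r4:4,r5:Add1
cycle 6: issue ADD r2<-Add2 // r0:Mul2,r1:-4,r2:Add2,r3:3,r4:4,r5:Add1
cycle 7: CDB Mul1=28; issue SUB r4<-Add3 // r0:Mul2,r1:-4,r2:Add2,r3:3,r4:Add3,r5:Add1
cycle 8: issue MUL r4<-Mul1 // r0:Mul2,r1:-4,r2:Add2,r3:3,r4:Mul1,r5:Add1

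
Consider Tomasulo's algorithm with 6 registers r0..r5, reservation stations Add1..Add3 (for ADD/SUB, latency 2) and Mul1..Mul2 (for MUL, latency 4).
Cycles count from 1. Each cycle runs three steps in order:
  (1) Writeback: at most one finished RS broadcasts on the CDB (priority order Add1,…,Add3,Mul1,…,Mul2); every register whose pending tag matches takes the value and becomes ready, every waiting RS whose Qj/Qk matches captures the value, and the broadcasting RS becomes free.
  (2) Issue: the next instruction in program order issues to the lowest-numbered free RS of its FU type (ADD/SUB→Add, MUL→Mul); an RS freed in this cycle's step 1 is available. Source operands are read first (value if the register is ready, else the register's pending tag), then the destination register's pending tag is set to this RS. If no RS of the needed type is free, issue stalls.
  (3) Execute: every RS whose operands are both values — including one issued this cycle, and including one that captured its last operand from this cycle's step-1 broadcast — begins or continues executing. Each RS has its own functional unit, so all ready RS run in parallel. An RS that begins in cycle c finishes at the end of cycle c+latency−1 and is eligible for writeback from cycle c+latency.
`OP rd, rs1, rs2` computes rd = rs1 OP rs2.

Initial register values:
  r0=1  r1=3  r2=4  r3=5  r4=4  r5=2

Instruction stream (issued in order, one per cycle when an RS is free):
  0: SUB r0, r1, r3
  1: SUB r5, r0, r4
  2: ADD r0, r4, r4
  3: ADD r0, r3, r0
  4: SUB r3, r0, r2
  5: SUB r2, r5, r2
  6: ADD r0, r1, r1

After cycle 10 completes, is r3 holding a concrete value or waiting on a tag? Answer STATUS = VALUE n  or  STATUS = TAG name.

STATUS = VALUE 9

  c1: issue SUB r0<-Add1  regs: r0:Add1,r1:3,r2:4,r3:5,r4:4,r5:2
  c2: issue SUB r5<-Add2  regs: r0:Add1,r1:3,r2:4,r3:5,r4:4,r5:Add2
  c3: CDB Add1=-2; issue ADD r0<-Add1  regs: r0:Add1,r1:3,r2:4,r3:5,r4:4,r5:Add2
  c4: issue ADD r0<-Add3  regs: r0:Add3,r1:3,r2:4,r3:5,r4:4,r5:Add2
  c5: CDB Add1=8; issue SUB r3<-Add1  regs: r0:Add3,r1:3,r2:4,r3:Add1,r4:4,r5:Add2
  c6: CDB Add2=-6; issue SUB r2<-Add2  regs: r0:Add3,r1:3,r2:Add2,r3:Add1,r4:4,r5:-6
  c7: CDB Add3=13; issue ADD r0<-Add3  regs: r0:Add3,r1:3,r2:Add2,r3:Add1,r4:4,r5:-6
  c8: CDB Add2=-10  regs: r0:Add3,r1:3,r2:-10,r3:Add1,r4:4,r5:-6
  c9: CDB Add1=9  regs: r0:Add3,r1:3,r2:-10,r3:9,r4:4,r5:-6
  c10: CDB Add3=6  regs: r0:6,r1:3,r2:-10,r3:9,r4:4,r5:-6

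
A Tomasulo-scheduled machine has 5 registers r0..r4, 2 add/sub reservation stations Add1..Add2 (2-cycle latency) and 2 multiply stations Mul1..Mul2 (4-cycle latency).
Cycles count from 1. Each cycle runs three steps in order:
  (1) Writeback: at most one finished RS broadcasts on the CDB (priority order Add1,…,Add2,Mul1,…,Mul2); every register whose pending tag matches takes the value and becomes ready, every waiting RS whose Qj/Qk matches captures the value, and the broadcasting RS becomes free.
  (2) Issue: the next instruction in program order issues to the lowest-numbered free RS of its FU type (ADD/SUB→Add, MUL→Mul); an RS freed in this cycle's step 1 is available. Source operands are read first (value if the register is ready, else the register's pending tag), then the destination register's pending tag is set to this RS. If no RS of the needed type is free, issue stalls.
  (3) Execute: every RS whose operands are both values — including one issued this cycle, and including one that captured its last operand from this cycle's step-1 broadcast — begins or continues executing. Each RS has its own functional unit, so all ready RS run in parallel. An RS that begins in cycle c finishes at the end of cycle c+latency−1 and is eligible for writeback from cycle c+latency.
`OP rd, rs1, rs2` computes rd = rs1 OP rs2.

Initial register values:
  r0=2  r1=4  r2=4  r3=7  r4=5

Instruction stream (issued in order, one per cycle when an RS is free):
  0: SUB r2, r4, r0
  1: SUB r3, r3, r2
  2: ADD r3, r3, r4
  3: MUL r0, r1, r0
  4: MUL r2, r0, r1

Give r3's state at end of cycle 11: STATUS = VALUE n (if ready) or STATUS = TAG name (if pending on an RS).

  c1: issue SUB r2<-Add1  regs: r0:2,r1:4,r2:Add1,r3:7,r4:5
  c2: issue SUB r3<-Add2  regs: r0:2,r1:4,r2:Add1,r3:Add2,r4:5
  c3: CDB Add1=3; issue ADD r3<-Add1  regs: r0:2,r1:4,r2:3,r3:Add1,r4:5
  c4: issue MUL r0<-Mul1  regs: r0:Mul1,r1:4,r2:3,r3:Add1,r4:5
  c5: CDB Add2=4; issue MUL r2<-Mul2  regs: r0:Mul1,r1:4,r2:Mul2,r3:Add1,r4:5
  c6: -  regs: r0:Mul1,r1:4,r2:Mul2,r3:Add1,r4:5
  c7: CDB Add1=9  regs: r0:Mul1,r1:4,r2:Mul2,r3:9,r4:5
  c8: CDB Mul1=8  regs: r0:8,r1:4,r2:Mul2,r3:9,r4:5
  c9: -  regs: r0:8,r1:4,r2:Mul2,r3:9,r4:5
  c10: -  regs: r0:8,r1:4,r2:Mul2,r3:9,r4:5
  c11: -  regs: r0:8,r1:4,r2:Mul2,r3:9,r4:5

STATUS = VALUE 9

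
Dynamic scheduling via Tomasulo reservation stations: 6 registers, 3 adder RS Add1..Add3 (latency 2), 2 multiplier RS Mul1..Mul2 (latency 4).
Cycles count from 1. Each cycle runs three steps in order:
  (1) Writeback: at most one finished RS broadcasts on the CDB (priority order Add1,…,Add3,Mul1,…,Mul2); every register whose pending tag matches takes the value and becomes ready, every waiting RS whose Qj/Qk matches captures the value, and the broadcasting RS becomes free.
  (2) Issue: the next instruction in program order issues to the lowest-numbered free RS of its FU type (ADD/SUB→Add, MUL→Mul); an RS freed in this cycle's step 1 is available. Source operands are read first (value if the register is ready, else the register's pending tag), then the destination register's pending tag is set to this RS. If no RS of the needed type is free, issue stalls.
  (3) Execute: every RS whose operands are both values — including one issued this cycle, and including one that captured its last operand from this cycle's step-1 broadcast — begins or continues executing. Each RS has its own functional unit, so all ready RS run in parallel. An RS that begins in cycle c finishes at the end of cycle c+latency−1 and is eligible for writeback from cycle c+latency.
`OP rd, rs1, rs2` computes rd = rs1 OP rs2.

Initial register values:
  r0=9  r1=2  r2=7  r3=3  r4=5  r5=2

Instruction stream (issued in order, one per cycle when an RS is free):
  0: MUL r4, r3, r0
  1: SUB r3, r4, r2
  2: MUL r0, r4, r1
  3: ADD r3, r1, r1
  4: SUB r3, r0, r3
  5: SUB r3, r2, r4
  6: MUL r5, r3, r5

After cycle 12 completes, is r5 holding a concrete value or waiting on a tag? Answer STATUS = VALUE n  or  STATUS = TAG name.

cycle 1: issue MUL r4<-Mul1 // r0:9,r1:2,r2:7,r3:3,r4:Mul1,r5:2
cycle 2: issue SUB r3<-Add1 // r0:9,r1:2,r2:7,r3:Add1,r4:Mul1,r5:2
cycle 3: issue MUL r0<-Mul2 // r0:Mul2,r1:2,r2:7,r3:Add1,r4:Mul1,r5:2
cycle 4: issue ADD r3<-Add2 // r0:Mul2,r1:2,r2:7,r3:Add2,r4:Mul1,r5:2
cycle 5: CDB Mul1=27; issue SUB r3<-Add3 // r0:Mul2,r1:2,r2:7,r3:Add3,r4:27,r5:2
cycle 6: CDB Add2=4; issue SUB r3<-Add2 // r0:Mul2,r1:2,r2:7,r3:Add2,r4:27,r5:2
cycle 7: CDB Add1=20; issue MUL r5<-Mul1 // r0:Mul2,r1:2,r2:7,r3:Add2,r4:27,r5:Mul1
cycle 8: CDB Add2=-20 // r0:Mul2,r1:2,r2:7,r3:-20,r4:27,r5:Mul1
cycle 9: CDB Mul2=54 // r0:54,r1:2,r2:7,r3:-20,r4:27,r5:Mul1
cycle 10: - // r0:54,r1:2,r2:7,r3:-20,r4:27,r5:Mul1
cycle 11: CDB Add3=50 // r0:54,r1:2,r2:7,r3:-20,r4:27,r5:Mul1
cycle 12: CDB Mul1=-40 // r0:54,r1:2,r2:7,r3:-20,r4:27,r5:-40

STATUS = VALUE -40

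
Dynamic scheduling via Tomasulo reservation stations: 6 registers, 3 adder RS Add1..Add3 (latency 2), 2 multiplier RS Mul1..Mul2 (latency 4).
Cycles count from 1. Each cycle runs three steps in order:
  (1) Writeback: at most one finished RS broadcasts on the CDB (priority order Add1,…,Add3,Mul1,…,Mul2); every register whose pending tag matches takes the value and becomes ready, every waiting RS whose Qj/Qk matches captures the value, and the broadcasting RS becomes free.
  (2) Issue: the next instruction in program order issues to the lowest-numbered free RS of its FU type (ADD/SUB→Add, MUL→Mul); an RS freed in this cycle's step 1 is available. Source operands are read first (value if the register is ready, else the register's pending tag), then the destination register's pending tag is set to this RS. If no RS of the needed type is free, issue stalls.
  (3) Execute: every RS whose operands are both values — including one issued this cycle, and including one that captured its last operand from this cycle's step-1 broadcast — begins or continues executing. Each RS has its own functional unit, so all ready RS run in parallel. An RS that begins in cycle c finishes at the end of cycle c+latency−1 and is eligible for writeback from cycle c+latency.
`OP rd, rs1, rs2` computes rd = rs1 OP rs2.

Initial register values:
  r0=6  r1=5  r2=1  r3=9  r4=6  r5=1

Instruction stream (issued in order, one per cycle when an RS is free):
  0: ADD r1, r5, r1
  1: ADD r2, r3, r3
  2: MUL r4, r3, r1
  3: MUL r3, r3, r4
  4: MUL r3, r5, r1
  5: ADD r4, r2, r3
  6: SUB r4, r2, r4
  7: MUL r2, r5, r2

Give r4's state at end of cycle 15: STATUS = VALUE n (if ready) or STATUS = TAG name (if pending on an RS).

STATUS = VALUE -6

c1: issue ADD r1<-Add1 | r0:6,r1:Add1,r2:1,r3:9,r4:6,r5:1
c2: issue ADD r2<-Add2 | r0:6,r1:Add1,r2:Add2,r3:9,r4:6,r5:1
c3: CDB Add1=6; issue MUL r4<-Mul1 | r0:6,r1:6,r2:Add2,r3:9,r4:Mul1,r5:1
c4: CDB Add2=18; issue MUL r3<-Mul2 | r0:6,r1:6,r2:18,r3:Mul2,r4:Mul1,r5:1
c5: stall | r0:6,r1:6,r2:18,r3:Mul2,r4:Mul1,r5:1
c6: stall | r0:6,r1:6,r2:18,r3:Mul2,r4:Mul1,r5:1
c7: CDB Mul1=54; issue MUL r3<-Mul1 | r0:6,r1:6,r2:18,r3:Mul1,r4:54,r5:1
c8: issue ADD r4<-Add1 | r0:6,r1:6,r2:18,r3:Mul1,r4:Add1,r5:1
c9: issue SUB r4<-Add2 | r0:6,r1:6,r2:18,r3:Mul1,r4:Add2,r5:1
c10: stall | r0:6,r1:6,r2:18,r3:Mul1,r4:Add2,r5:1
c11: CDB Mul1=6; issue MUL r2<-Mul1 | r0:6,r1:6,r2:Mul1,r3:6,r4:Add2,r5:1
c12: CDB Mul2=486 | r0:6,r1:6,r2:Mul1,r3:6,r4:Add2,r5:1
c13: CDB Add1=24 | r0:6,r1:6,r2:Mul1,r3:6,r4:Add2,r5:1
c14: - | r0:6,r1:6,r2:Mul1,r3:6,r4:Add2,r5:1
c15: CDB Add2=-6 | r0:6,r1:6,r2:Mul1,r3:6,r4:-6,r5:1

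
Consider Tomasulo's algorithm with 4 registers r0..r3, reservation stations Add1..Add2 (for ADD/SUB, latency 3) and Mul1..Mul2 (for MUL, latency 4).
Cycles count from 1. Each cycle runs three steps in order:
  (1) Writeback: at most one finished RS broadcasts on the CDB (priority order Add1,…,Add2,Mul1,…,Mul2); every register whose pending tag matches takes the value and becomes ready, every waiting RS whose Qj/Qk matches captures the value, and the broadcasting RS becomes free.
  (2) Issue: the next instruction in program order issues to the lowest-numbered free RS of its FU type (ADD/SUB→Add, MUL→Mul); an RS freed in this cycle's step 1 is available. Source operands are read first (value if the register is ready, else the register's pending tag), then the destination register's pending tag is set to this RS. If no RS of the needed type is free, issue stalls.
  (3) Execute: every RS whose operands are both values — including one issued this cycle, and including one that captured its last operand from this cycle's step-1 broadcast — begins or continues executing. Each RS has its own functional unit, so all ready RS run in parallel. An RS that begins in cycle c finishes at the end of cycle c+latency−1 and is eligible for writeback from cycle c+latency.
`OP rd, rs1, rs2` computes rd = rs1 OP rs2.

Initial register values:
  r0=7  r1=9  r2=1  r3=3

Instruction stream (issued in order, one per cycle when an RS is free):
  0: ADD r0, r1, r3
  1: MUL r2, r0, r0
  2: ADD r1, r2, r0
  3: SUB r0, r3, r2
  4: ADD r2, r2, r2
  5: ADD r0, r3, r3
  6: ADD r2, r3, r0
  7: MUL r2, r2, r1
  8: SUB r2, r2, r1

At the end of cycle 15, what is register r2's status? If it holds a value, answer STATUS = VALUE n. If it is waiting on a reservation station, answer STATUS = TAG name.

cycle 1: issue ADD r0<-Add1 // r0:Add1,r1:9,r2:1,r3:3
cycle 2: issue MUL r2<-Mul1 // r0:Add1,r1:9,r2:Mul1,r3:3
cycle 3: issue ADD r1<-Add2 // r0:Add1,r1:Add2,r2:Mul1,r3:3
cycle 4: CDB Add1=12; issue SUB r0<-Add1 // r0:Add1,r1:Add2,r2:Mul1,r3:3
cycle 5: stall // r0:Add1,r1:Add2,r2:Mul1,r3:3
cycle 6: stall // r0:Add1,r1:Add2,r2:Mul1,r3:3
cycle 7: stall // r0:Add1,r1:Add2,r2:Mul1,r3:3
cycle 8: CDB Mul1=144; stall // r0:Add1,r1:Add2,r2:144,r3:3
cycle 9: stall // r0:Add1,r1:Add2,r2:144,r3:3
cycle 10: stall // r0:Add1,r1:Add2,r2:144,r3:3
cycle 11: CDB Add1=-141; issue ADD r2<-Add1 // r0:-141,r1:Add2,r2:Add1,r3:3
cycle 12: CDB Add2=156; issue ADD r0<-Add2 // r0:Add2,r1:156,r2:Add1,r3:3
cycle 13: stall // r0:Add2,r1:156,r2:Add1,r3:3
cycle 14: CDB Add1=288; issue ADD r2<-Add1 // r0:Add2,r1:156,r2:Add1,r3:3
cycle 15: CDB Add2=6; issue MUL r2<-Mul1 // r0:6,r1:156,r2:Mul1,r3:3

STATUS = TAG Mul1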